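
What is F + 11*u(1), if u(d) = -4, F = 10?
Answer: -34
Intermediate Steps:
F + 11*u(1) = 10 + 11*(-4) = 10 - 44 = -34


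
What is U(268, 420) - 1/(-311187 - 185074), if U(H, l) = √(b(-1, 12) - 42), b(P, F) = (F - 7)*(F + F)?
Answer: 1/496261 + √78 ≈ 8.8318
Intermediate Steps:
b(P, F) = 2*F*(-7 + F) (b(P, F) = (-7 + F)*(2*F) = 2*F*(-7 + F))
U(H, l) = √78 (U(H, l) = √(2*12*(-7 + 12) - 42) = √(2*12*5 - 42) = √(120 - 42) = √78)
U(268, 420) - 1/(-311187 - 185074) = √78 - 1/(-311187 - 185074) = √78 - 1/(-496261) = √78 - 1*(-1/496261) = √78 + 1/496261 = 1/496261 + √78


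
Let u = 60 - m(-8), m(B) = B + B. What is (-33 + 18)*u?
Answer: -1140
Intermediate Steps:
m(B) = 2*B
u = 76 (u = 60 - 2*(-8) = 60 - 1*(-16) = 60 + 16 = 76)
(-33 + 18)*u = (-33 + 18)*76 = -15*76 = -1140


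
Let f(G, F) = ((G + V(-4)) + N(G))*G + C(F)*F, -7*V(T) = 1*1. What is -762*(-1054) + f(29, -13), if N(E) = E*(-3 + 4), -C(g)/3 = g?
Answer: 5630232/7 ≈ 8.0432e+5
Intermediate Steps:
V(T) = -⅐ (V(T) = -1/7 = -⅐*1 = -⅐)
C(g) = -3*g
N(E) = E (N(E) = E*1 = E)
f(G, F) = -3*F² + G*(-⅐ + 2*G) (f(G, F) = ((G - ⅐) + G)*G + (-3*F)*F = ((-⅐ + G) + G)*G - 3*F² = (-⅐ + 2*G)*G - 3*F² = G*(-⅐ + 2*G) - 3*F² = -3*F² + G*(-⅐ + 2*G))
-762*(-1054) + f(29, -13) = -762*(-1054) + (-3*(-13)² + 2*29² - ⅐*29) = 803148 + (-3*169 + 2*841 - 29/7) = 803148 + (-507 + 1682 - 29/7) = 803148 + 8196/7 = 5630232/7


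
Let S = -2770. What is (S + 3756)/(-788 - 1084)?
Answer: -493/936 ≈ -0.52671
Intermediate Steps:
(S + 3756)/(-788 - 1084) = (-2770 + 3756)/(-788 - 1084) = 986/(-1872) = 986*(-1/1872) = -493/936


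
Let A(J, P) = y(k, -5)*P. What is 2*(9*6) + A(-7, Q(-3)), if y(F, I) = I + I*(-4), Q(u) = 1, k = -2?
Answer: 123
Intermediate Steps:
y(F, I) = -3*I (y(F, I) = I - 4*I = -3*I)
A(J, P) = 15*P (A(J, P) = (-3*(-5))*P = 15*P)
2*(9*6) + A(-7, Q(-3)) = 2*(9*6) + 15*1 = 2*54 + 15 = 108 + 15 = 123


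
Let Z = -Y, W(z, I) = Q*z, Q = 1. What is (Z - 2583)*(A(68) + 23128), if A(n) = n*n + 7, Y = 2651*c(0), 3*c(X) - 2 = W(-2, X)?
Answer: -71701497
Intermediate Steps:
W(z, I) = z (W(z, I) = 1*z = z)
c(X) = 0 (c(X) = ⅔ + (⅓)*(-2) = ⅔ - ⅔ = 0)
Y = 0 (Y = 2651*0 = 0)
A(n) = 7 + n² (A(n) = n² + 7 = 7 + n²)
Z = 0 (Z = -1*0 = 0)
(Z - 2583)*(A(68) + 23128) = (0 - 2583)*((7 + 68²) + 23128) = -2583*((7 + 4624) + 23128) = -2583*(4631 + 23128) = -2583*27759 = -71701497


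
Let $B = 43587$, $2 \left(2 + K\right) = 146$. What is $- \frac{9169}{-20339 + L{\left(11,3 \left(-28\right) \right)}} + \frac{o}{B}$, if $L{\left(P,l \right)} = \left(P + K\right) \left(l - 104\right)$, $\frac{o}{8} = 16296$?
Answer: $\frac{1686985681}{519484395} \approx 3.2474$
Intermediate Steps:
$K = 71$ ($K = -2 + \frac{1}{2} \cdot 146 = -2 + 73 = 71$)
$o = 130368$ ($o = 8 \cdot 16296 = 130368$)
$L{\left(P,l \right)} = \left(-104 + l\right) \left(71 + P\right)$ ($L{\left(P,l \right)} = \left(P + 71\right) \left(l - 104\right) = \left(71 + P\right) \left(-104 + l\right) = \left(-104 + l\right) \left(71 + P\right)$)
$- \frac{9169}{-20339 + L{\left(11,3 \left(-28\right) \right)}} + \frac{o}{B} = - \frac{9169}{-20339 + \left(-7384 - 1144 + 71 \cdot 3 \left(-28\right) + 11 \cdot 3 \left(-28\right)\right)} + \frac{130368}{43587} = - \frac{9169}{-20339 + \left(-7384 - 1144 + 71 \left(-84\right) + 11 \left(-84\right)\right)} + 130368 \cdot \frac{1}{43587} = - \frac{9169}{-20339 - 15416} + \frac{43456}{14529} = - \frac{9169}{-35755} + \frac{43456}{14529} = \left(-9169\right) \left(- \frac{1}{35755}\right) + \frac{43456}{14529} = \frac{9169}{35755} + \frac{43456}{14529} = \frac{1686985681}{519484395}$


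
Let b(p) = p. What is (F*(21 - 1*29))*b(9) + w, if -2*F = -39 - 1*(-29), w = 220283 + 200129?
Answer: 420052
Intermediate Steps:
w = 420412
F = 5 (F = -(-39 - 1*(-29))/2 = -(-39 + 29)/2 = -1/2*(-10) = 5)
(F*(21 - 1*29))*b(9) + w = (5*(21 - 1*29))*9 + 420412 = (5*(21 - 29))*9 + 420412 = (5*(-8))*9 + 420412 = -40*9 + 420412 = -360 + 420412 = 420052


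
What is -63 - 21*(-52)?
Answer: 1029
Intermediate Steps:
-63 - 21*(-52) = -63 + 1092 = 1029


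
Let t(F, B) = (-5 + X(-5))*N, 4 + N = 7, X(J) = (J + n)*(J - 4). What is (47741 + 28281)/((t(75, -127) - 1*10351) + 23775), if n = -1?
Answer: 76022/13571 ≈ 5.6018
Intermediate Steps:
X(J) = (-1 + J)*(-4 + J) (X(J) = (J - 1)*(J - 4) = (-1 + J)*(-4 + J))
N = 3 (N = -4 + 7 = 3)
t(F, B) = 147 (t(F, B) = (-5 + (4 + (-5)**2 - 5*(-5)))*3 = (-5 + (4 + 25 + 25))*3 = (-5 + 54)*3 = 49*3 = 147)
(47741 + 28281)/((t(75, -127) - 1*10351) + 23775) = (47741 + 28281)/((147 - 1*10351) + 23775) = 76022/((147 - 10351) + 23775) = 76022/(-10204 + 23775) = 76022/13571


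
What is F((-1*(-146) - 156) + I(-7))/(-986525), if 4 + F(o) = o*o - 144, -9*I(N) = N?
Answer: 5099/79908525 ≈ 6.3810e-5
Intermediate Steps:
I(N) = -N/9
F(o) = -148 + o² (F(o) = -4 + (o*o - 144) = -4 + (o² - 144) = -4 + (-144 + o²) = -148 + o²)
F((-1*(-146) - 156) + I(-7))/(-986525) = (-148 + ((-1*(-146) - 156) - ⅑*(-7))²)/(-986525) = (-148 + ((146 - 156) + 7/9)²)*(-1/986525) = (-148 + (-10 + 7/9)²)*(-1/986525) = (-148 + (-83/9)²)*(-1/986525) = (-148 + 6889/81)*(-1/986525) = -5099/81*(-1/986525) = 5099/79908525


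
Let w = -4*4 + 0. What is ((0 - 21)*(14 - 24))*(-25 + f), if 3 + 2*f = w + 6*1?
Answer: -6615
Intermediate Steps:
w = -16 (w = -16 + 0 = -16)
f = -13/2 (f = -3/2 + (-16 + 6*1)/2 = -3/2 + (-16 + 6)/2 = -3/2 + (½)*(-10) = -3/2 - 5 = -13/2 ≈ -6.5000)
((0 - 21)*(14 - 24))*(-25 + f) = ((0 - 21)*(14 - 24))*(-25 - 13/2) = -21*(-10)*(-63/2) = 210*(-63/2) = -6615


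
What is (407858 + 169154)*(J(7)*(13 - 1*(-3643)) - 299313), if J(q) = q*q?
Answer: -69338955028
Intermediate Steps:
J(q) = q²
(407858 + 169154)*(J(7)*(13 - 1*(-3643)) - 299313) = (407858 + 169154)*(7²*(13 - 1*(-3643)) - 299313) = 577012*(49*(13 + 3643) - 299313) = 577012*(49*3656 - 299313) = 577012*(179144 - 299313) = 577012*(-120169) = -69338955028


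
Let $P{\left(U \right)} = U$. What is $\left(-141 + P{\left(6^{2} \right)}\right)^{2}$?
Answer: $11025$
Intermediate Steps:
$\left(-141 + P{\left(6^{2} \right)}\right)^{2} = \left(-141 + 6^{2}\right)^{2} = \left(-141 + 36\right)^{2} = \left(-105\right)^{2} = 11025$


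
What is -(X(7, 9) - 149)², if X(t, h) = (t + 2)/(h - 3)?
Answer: -87025/4 ≈ -21756.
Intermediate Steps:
X(t, h) = (2 + t)/(-3 + h)
-(X(7, 9) - 149)² = -((2 + 7)/(-3 + 9) - 149)² = -(9/6 - 149)² = -((⅙)*9 - 149)² = -(3/2 - 149)² = -(-295/2)² = -1*87025/4 = -87025/4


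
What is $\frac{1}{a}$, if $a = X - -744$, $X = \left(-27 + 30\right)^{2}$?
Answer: $\frac{1}{753} \approx 0.001328$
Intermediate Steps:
$X = 9$ ($X = 3^{2} = 9$)
$a = 753$ ($a = 9 - -744 = 9 + 744 = 753$)
$\frac{1}{a} = \frac{1}{753}$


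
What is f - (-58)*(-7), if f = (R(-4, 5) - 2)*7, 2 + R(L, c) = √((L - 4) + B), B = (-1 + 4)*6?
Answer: -434 + 7*√10 ≈ -411.86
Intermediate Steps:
B = 18 (B = 3*6 = 18)
R(L, c) = -2 + √(14 + L) (R(L, c) = -2 + √((L - 4) + 18) = -2 + √((-4 + L) + 18) = -2 + √(14 + L))
f = -28 + 7*√10 (f = ((-2 + √(14 - 4)) - 2)*7 = ((-2 + √10) - 2)*7 = (-4 + √10)*7 = -28 + 7*√10 ≈ -5.8641)
f - (-58)*(-7) = (-28 + 7*√10) - (-58)*(-7) = (-28 + 7*√10) - 1*406 = (-28 + 7*√10) - 406 = -434 + 7*√10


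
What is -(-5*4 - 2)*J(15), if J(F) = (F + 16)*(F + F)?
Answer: 20460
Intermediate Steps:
J(F) = 2*F*(16 + F) (J(F) = (16 + F)*(2*F) = 2*F*(16 + F))
-(-5*4 - 2)*J(15) = -(-5*4 - 2)*2*15*(16 + 15) = -(-20 - 2)*2*15*31 = -(-22)*930 = -1*(-20460) = 20460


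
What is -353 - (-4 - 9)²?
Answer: -522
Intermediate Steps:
-353 - (-4 - 9)² = -353 - 1*(-13)² = -353 - 1*169 = -353 - 169 = -522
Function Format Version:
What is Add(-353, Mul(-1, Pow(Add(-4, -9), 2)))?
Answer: -522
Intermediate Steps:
Add(-353, Mul(-1, Pow(Add(-4, -9), 2))) = Add(-353, Mul(-1, Pow(-13, 2))) = Add(-353, Mul(-1, 169)) = Add(-353, -169) = -522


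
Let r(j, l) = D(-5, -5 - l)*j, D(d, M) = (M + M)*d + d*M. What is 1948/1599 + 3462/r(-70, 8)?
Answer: 269929/279825 ≈ 0.96463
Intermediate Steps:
D(d, M) = 3*M*d (D(d, M) = (2*M)*d + M*d = 2*M*d + M*d = 3*M*d)
r(j, l) = j*(75 + 15*l) (r(j, l) = (3*(-5 - l)*(-5))*j = (75 + 15*l)*j = j*(75 + 15*l))
1948/1599 + 3462/r(-70, 8) = 1948/1599 + 3462/((15*(-70)*(5 + 8))) = 1948*(1/1599) + 3462/((15*(-70)*13)) = 1948/1599 + 3462/(-13650) = 1948/1599 + 3462*(-1/13650) = 1948/1599 - 577/2275 = 269929/279825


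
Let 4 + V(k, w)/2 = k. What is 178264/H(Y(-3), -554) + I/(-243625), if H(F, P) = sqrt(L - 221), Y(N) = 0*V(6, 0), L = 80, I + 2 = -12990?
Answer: 12992/243625 - 178264*I*sqrt(141)/141 ≈ 0.053328 - 15013.0*I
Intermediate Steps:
I = -12992 (I = -2 - 12990 = -12992)
V(k, w) = -8 + 2*k
Y(N) = 0 (Y(N) = 0*(-8 + 2*6) = 0*(-8 + 12) = 0*4 = 0)
H(F, P) = I*sqrt(141) (H(F, P) = sqrt(80 - 221) = sqrt(-141) = I*sqrt(141))
178264/H(Y(-3), -554) + I/(-243625) = 178264/((I*sqrt(141))) - 12992/(-243625) = 178264*(-I*sqrt(141)/141) - 12992*(-1/243625) = -178264*I*sqrt(141)/141 + 12992/243625 = 12992/243625 - 178264*I*sqrt(141)/141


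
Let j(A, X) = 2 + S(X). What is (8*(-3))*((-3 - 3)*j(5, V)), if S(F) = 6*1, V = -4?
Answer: 1152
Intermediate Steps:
S(F) = 6
j(A, X) = 8 (j(A, X) = 2 + 6 = 8)
(8*(-3))*((-3 - 3)*j(5, V)) = (8*(-3))*((-3 - 3)*8) = -(-144)*8 = -24*(-48) = 1152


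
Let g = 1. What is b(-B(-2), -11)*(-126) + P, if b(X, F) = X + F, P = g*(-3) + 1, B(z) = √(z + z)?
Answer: 1384 + 252*I ≈ 1384.0 + 252.0*I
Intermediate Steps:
B(z) = √2*√z (B(z) = √(2*z) = √2*√z)
P = -2 (P = 1*(-3) + 1 = -3 + 1 = -2)
b(X, F) = F + X
b(-B(-2), -11)*(-126) + P = (-11 - √2*√(-2))*(-126) - 2 = (-11 - √2*I*√2)*(-126) - 2 = (-11 - 2*I)*(-126) - 2 = (1386 + 252*I) - 2 = 1384 + 252*I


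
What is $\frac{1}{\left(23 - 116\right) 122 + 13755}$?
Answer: $\frac{1}{2409} \approx 0.00041511$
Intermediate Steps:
$\frac{1}{\left(23 - 116\right) 122 + 13755} = \frac{1}{\left(-93\right) 122 + 13755} = \frac{1}{-11346 + 13755} = \frac{1}{2409}$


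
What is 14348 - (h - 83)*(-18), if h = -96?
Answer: 11126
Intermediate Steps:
14348 - (h - 83)*(-18) = 14348 - (-96 - 83)*(-18) = 14348 - (-179)*(-18) = 14348 - 1*3222 = 14348 - 3222 = 11126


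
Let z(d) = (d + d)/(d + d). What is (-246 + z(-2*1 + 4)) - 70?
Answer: -315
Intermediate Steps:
z(d) = 1 (z(d) = (2*d)/((2*d)) = (2*d)*(1/(2*d)) = 1)
(-246 + z(-2*1 + 4)) - 70 = (-246 + 1) - 70 = -245 - 70 = -315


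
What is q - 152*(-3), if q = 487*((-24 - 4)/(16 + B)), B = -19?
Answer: 15004/3 ≈ 5001.3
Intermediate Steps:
q = 13636/3 (q = 487*((-24 - 4)/(16 - 19)) = 487*(-28/(-3)) = 487*(-28*(-1/3)) = 487*(28/3) = 13636/3 ≈ 4545.3)
q - 152*(-3) = 13636/3 - 152*(-3) = 13636/3 - 1*(-456) = 13636/3 + 456 = 15004/3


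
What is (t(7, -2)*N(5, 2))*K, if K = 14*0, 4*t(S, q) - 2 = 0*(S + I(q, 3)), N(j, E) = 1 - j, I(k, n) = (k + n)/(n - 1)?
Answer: 0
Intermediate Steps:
I(k, n) = (k + n)/(-1 + n)
t(S, q) = ½ (t(S, q) = ½ + (0*(S + (q + 3)/(-1 + 3)))/4 = ½ + (0*(S + (3 + q)/2))/4 = ½ + (0*(S + (3/2 + q/2)))/4 = ½ + (0*(3/2 + S + q/2))/4 = ½ + (¼)*0 = ½ + 0 = ½)
K = 0
(t(7, -2)*N(5, 2))*K = ((1 - 1*5)/2)*0 = ((1 - 5)/2)*0 = ((½)*(-4))*0 = -2*0 = 0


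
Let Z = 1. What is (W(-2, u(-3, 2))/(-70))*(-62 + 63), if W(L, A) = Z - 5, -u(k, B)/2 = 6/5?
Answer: 2/35 ≈ 0.057143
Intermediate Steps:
u(k, B) = -12/5
W(L, A) = -4 (W(L, A) = 1 - 5 = -4)
(W(-2, u(-3, 2))/(-70))*(-62 + 63) = (-4/(-70))*(-62 + 63) = -4*(-1/70)*1 = (2/35)*1 = 2/35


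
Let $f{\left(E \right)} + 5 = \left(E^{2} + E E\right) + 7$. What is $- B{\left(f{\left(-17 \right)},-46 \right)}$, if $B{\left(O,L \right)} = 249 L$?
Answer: $11454$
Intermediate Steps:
$f{\left(E \right)} = 2 + 2 E^{2}$ ($f{\left(E \right)} = -5 + \left(\left(E^{2} + E E\right) + 7\right) = -5 + \left(\left(E^{2} + E^{2}\right) + 7\right) = -5 + \left(2 E^{2} + 7\right) = -5 + \left(7 + 2 E^{2}\right) = 2 + 2 E^{2}$)
$- B{\left(f{\left(-17 \right)},-46 \right)} = - 249 \left(-46\right) = \left(-1\right) \left(-11454\right) = 11454$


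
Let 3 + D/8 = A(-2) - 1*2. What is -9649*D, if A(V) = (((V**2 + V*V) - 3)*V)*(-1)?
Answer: -385960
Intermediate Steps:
A(V) = -V*(-3 + 2*V**2) (A(V) = (((V**2 + V**2) - 3)*V)*(-1) = ((2*V**2 - 3)*V)*(-1) = ((-3 + 2*V**2)*V)*(-1) = (V*(-3 + 2*V**2))*(-1) = -V*(-3 + 2*V**2))
D = 40 (D = -24 + 8*(-2*(3 - 2*(-2)**2) - 1*2) = -24 + 8*(-2*(3 - 2*4) - 2) = -24 + 8*(-2*(3 - 8) - 2) = -24 + 8*(-2*(-5) - 2) = -24 + 8*(10 - 2) = -24 + 8*8 = -24 + 64 = 40)
-9649*D = -9649*40 = -385960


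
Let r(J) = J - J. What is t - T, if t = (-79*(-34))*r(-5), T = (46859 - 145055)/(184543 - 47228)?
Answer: 98196/137315 ≈ 0.71511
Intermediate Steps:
r(J) = 0
T = -98196/137315 ≈ -0.71511
t = 0 (t = -79*(-34)*0 = 2686*0 = 0)
t - T = 0 - 1*(-98196/137315) = 0 + 98196/137315 = 98196/137315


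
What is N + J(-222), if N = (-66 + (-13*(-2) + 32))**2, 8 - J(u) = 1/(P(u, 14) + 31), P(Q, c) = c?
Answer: 3239/45 ≈ 71.978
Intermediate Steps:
J(u) = 359/45 (J(u) = 8 - 1/(14 + 31) = 8 - 1/45 = 359/45)
N = 64 (N = (-66 + (26 + 32))**2 = (-66 + 58)**2 = (-8)**2 = 64)
N + J(-222) = 64 + 359/45 = 3239/45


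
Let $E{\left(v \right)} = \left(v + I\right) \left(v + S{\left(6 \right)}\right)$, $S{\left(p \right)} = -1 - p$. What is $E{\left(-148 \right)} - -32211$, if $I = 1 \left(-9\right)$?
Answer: $56546$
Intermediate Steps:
$I = -9$
$E{\left(v \right)} = \left(-9 + v\right) \left(-7 + v\right)$ ($E{\left(v \right)} = \left(v - 9\right) \left(v - 7\right) = \left(-9 + v\right) \left(v - 7\right) = \left(-9 + v\right) \left(-7 + v\right)$)
$E{\left(-148 \right)} - -32211 = \left(63 + \left(-148\right)^{2} - -2368\right) - -32211 = \left(63 + 21904 + 2368\right) + 32211 = 24335 + 32211 = 56546$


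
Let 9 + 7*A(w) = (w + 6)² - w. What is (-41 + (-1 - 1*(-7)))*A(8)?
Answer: -895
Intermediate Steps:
A(w) = -9/7 - w/7 + (6 + w)²/7 (A(w) = -9/7 + ((w + 6)² - w)/7 = -9/7 + ((6 + w)² - w)/7 = -9/7 + (-w/7 + (6 + w)²/7) = -9/7 - w/7 + (6 + w)²/7)
(-41 + (-1 - 1*(-7)))*A(8) = (-41 + (-1 - 1*(-7)))*(-9/7 - ⅐*8 + (6 + 8)²/7) = (-41 + (-1 + 7))*(-9/7 - 8/7 + (⅐)*14²) = (-41 + 6)*(-9/7 - 8/7 + (⅐)*196) = -35*(-9/7 - 8/7 + 28) = -35*179/7 = -895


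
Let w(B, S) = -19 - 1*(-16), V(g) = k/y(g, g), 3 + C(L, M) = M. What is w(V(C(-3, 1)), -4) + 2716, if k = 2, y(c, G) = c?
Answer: 2713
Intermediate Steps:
C(L, M) = -3 + M
V(g) = 2/g
w(B, S) = -3 (w(B, S) = -19 + 16 = -3)
w(V(C(-3, 1)), -4) + 2716 = -3 + 2716 = 2713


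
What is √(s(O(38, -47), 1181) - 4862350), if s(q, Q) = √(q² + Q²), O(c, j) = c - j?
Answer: √(-4862350 + √1401986) ≈ 2204.8*I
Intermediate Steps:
s(q, Q) = √(Q² + q²)
√(s(O(38, -47), 1181) - 4862350) = √(√(1181² + (38 - 1*(-47))²) - 4862350) = √(√(1394761 + (38 + 47)²) - 4862350) = √(√(1394761 + 85²) - 4862350) = √(√(1394761 + 7225) - 4862350) = √(√1401986 - 4862350) = √(-4862350 + √1401986)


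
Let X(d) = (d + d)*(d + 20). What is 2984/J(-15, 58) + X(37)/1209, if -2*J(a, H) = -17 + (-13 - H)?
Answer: 316104/4433 ≈ 71.307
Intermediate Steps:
J(a, H) = 15 + H/2 (J(a, H) = -(-17 + (-13 - H))/2 = -(-30 - H)/2 = 15 + H/2)
X(d) = 2*d*(20 + d) (X(d) = (2*d)*(20 + d) = 2*d*(20 + d))
2984/J(-15, 58) + X(37)/1209 = 2984/(15 + (½)*58) + (2*37*(20 + 37))/1209 = 2984/(15 + 29) + (2*37*57)*(1/1209) = 2984/44 + 4218*(1/1209) = 2984*(1/44) + 1406/403 = 746/11 + 1406/403 = 316104/4433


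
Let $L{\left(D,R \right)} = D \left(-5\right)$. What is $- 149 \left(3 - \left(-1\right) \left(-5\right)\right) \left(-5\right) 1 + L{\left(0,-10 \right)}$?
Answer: $-1490$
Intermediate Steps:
$L{\left(D,R \right)} = - 5 D$
$- 149 \left(3 - \left(-1\right) \left(-5\right)\right) \left(-5\right) 1 + L{\left(0,-10 \right)} = - 149 \left(3 - \left(-1\right) \left(-5\right)\right) \left(-5\right) 1 - 0 = - 149 \left(3 - 5\right) \left(-5\right) 1 + 0 = - 149 \left(-2\right) \left(-5\right) 1 + 0 = - 149 \cdot 10 \cdot 1 + 0 = \left(-149\right) 10 + 0 = -1490 + 0 = -1490$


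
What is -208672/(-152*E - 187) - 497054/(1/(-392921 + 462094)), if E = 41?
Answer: -220702655990626/6419 ≈ -3.4383e+10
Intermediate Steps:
-208672/(-152*E - 187) - 497054/(1/(-392921 + 462094)) = -208672/(-152*41 - 187) - 497054/(1/(-392921 + 462094)) = -208672/(-6232 - 187) - 497054/(1/69173) = -208672/(-6419) - 497054/1/69173 = -208672*(-1/6419) - 497054*69173 = 208672/6419 - 34382716342 = -220702655990626/6419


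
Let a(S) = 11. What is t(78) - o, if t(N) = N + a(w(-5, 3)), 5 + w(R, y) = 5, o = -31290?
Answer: 31379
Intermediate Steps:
w(R, y) = 0 (w(R, y) = -5 + 5 = 0)
t(N) = 11 + N (t(N) = N + 11 = 11 + N)
t(78) - o = (11 + 78) - 1*(-31290) = 89 + 31290 = 31379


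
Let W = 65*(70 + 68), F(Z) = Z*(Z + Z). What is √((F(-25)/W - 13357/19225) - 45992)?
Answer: 4*I*√34193624019304542/3448965 ≈ 214.46*I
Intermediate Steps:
F(Z) = 2*Z² (F(Z) = Z*(2*Z) = 2*Z²)
W = 8970 (W = 65*138 = 8970)
√((F(-25)/W - 13357/19225) - 45992) = √(((2*(-25)²)/8970 - 13357/19225) - 45992) = √(((2*625)*(1/8970) - 13357*1/19225) - 45992) = √((1250*(1/8970) - 13357/19225) - 45992) = √((125/897 - 13357/19225) - 45992) = √(-9578104/17244825 - 45992) = √(-793133569504/17244825) = 4*I*√34193624019304542/3448965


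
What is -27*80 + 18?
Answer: -2142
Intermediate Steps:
-27*80 + 18 = -2160 + 18 = -2142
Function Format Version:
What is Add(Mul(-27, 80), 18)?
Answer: -2142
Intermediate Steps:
Add(Mul(-27, 80), 18) = Add(-2160, 18) = -2142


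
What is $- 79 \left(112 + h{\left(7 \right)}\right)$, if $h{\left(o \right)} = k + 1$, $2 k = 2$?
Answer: $-9006$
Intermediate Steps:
$k = 1$ ($k = \frac{1}{2} \cdot 2 = 1$)
$h{\left(o \right)} = 2$ ($h{\left(o \right)} = 1 + 1 = 2$)
$- 79 \left(112 + h{\left(7 \right)}\right) = - 79 \left(112 + 2\right) = \left(-79\right) 114 = -9006$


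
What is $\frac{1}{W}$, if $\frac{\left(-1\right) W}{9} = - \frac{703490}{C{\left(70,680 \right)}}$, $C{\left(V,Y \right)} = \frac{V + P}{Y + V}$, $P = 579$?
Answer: $\frac{649}{4748557500} \approx 1.3667 \cdot 10^{-7}$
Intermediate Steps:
$C{\left(V,Y \right)} = \frac{579 + V}{V + Y}$ ($C{\left(V,Y \right)} = \frac{V + 579}{Y + V} = \frac{579 + V}{V + Y}$)
$W = \frac{4748557500}{649}$ ($W = - 9 \left(- \frac{703490}{\frac{1}{70 + 680} \left(579 + 70\right)}\right) = - 9 \left(- \frac{703490}{\frac{1}{750} \cdot 649}\right) = - 9 \left(- \frac{703490}{\frac{649}{750}}\right) = - 9 \left(\left(-703490\right) \frac{750}{649}\right) = \left(-9\right) \left(- \frac{527617500}{649}\right) = \frac{4748557500}{649} \approx 7.3167 \cdot 10^{6}$)
$\frac{1}{W} = \frac{1}{\frac{4748557500}{649}} = \frac{649}{4748557500}$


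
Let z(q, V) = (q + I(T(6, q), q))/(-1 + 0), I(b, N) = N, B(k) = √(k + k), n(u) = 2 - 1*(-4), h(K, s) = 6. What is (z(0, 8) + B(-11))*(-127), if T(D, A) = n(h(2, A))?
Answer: -127*I*√22 ≈ -595.68*I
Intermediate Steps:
n(u) = 6 (n(u) = 2 + 4 = 6)
T(D, A) = 6
B(k) = √2*√k (B(k) = √(2*k) = √2*√k)
z(q, V) = -2*q (z(q, V) = (q + q)/(-1 + 0) = (2*q)/(-1) = (2*q)*(-1) = -2*q)
(z(0, 8) + B(-11))*(-127) = (-2*0 + √2*√(-11))*(-127) = (0 + √2*(I*√11))*(-127) = (0 + I*√22)*(-127) = (I*√22)*(-127) = -127*I*√22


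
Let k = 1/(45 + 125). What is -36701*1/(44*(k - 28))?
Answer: 3119585/104698 ≈ 29.796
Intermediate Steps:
k = 1/170 ≈ 0.0058824
-36701*1/(44*(k - 28)) = -36701*1/(44*(1/170 - 28)) = -36701/(44*(-4759/170)) = -36701/(-104698/85) = -36701*(-85/104698) = 3119585/104698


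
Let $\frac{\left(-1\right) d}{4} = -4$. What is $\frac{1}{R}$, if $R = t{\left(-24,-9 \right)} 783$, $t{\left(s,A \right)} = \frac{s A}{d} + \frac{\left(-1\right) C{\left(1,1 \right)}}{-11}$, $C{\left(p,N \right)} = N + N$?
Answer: $\frac{22}{235683} \approx 9.3346 \cdot 10^{-5}$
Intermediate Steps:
$C{\left(p,N \right)} = 2 N$
$d = 16$ ($d = \left(-4\right) \left(-4\right) = 16$)
$t{\left(s,A \right)} = \frac{2}{11} + \frac{A s}{16}$ ($t{\left(s,A \right)} = \frac{s A}{16} + \frac{\left(-1\right) 2 \cdot 1}{-11} = A s \frac{1}{16} + \left(-1\right) 2 \left(- \frac{1}{11}\right) = \frac{A s}{16} - - \frac{2}{11} = \frac{A s}{16} + \frac{2}{11} = \frac{2}{11} + \frac{A s}{16}$)
$R = \frac{235683}{22}$ ($R = \left(\frac{2}{11} + \frac{1}{16} \left(-9\right) \left(-24\right)\right) 783 = \left(\frac{2}{11} + \frac{27}{2}\right) 783 = \frac{301}{22} \cdot 783 = \frac{235683}{22} \approx 10713.0$)
$\frac{1}{R} = \frac{1}{\frac{235683}{22}} = \frac{22}{235683}$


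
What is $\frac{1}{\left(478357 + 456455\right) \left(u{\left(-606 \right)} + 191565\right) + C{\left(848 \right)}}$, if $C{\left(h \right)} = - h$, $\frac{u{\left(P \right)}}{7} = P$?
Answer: $\frac{1}{175111787428} \approx 5.7106 \cdot 10^{-12}$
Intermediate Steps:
$u{\left(P \right)} = 7 P$
$\frac{1}{\left(478357 + 456455\right) \left(u{\left(-606 \right)} + 191565\right) + C{\left(848 \right)}} = \frac{1}{\left(478357 + 456455\right) \left(7 \left(-606\right) + 191565\right) - 848} = \frac{1}{934812 \left(-4242 + 191565\right) - 848} = \frac{1}{934812 \cdot 187323 - 848} = \frac{1}{175111788276 - 848} = \frac{1}{175111787428}$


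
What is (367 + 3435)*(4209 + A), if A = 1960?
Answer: 23454538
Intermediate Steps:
(367 + 3435)*(4209 + A) = (367 + 3435)*(4209 + 1960) = 3802*6169 = 23454538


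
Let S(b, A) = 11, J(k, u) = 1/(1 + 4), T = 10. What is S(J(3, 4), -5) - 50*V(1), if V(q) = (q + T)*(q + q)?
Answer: -1089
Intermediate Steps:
V(q) = 2*q*(10 + q) (V(q) = (q + 10)*(q + q) = (10 + q)*(2*q) = 2*q*(10 + q))
J(k, u) = ⅕ (J(k, u) = 1/5 = ⅕)
S(J(3, 4), -5) - 50*V(1) = 11 - 100*(10 + 1) = 11 - 100*11 = 11 - 50*22 = 11 - 1100 = -1089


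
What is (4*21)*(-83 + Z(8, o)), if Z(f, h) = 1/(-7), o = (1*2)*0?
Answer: -6984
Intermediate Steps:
o = 0 (o = 2*0 = 0)
Z(f, h) = -1/7
(4*21)*(-83 + Z(8, o)) = (4*21)*(-83 - 1/7) = 84*(-582/7) = -6984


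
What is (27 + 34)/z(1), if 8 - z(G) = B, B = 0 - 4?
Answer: 61/12 ≈ 5.0833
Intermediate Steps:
B = -4
z(G) = 12 (z(G) = 8 - 1*(-4) = 8 + 4 = 12)
(27 + 34)/z(1) = (27 + 34)/12 = (1/12)*61 = 61/12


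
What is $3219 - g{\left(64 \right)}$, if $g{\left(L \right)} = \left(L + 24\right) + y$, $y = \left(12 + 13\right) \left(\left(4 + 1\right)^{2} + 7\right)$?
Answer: $2331$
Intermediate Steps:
$y = 800$ ($y = 25 \left(5^{2} + 7\right) = 25 \left(25 + 7\right) = 25 \cdot 32 = 800$)
$g{\left(L \right)} = 824 + L$ ($g{\left(L \right)} = \left(L + 24\right) + 800 = \left(24 + L\right) + 800 = 824 + L$)
$3219 - g{\left(64 \right)} = 3219 - \left(824 + 64\right) = 3219 - 888 = 2331$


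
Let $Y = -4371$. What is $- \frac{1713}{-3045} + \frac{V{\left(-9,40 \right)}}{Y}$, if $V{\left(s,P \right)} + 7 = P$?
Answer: $\frac{820782}{1478855} \approx 0.55501$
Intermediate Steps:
$V{\left(s,P \right)} = -7 + P$
$- \frac{1713}{-3045} + \frac{V{\left(-9,40 \right)}}{Y} = - \frac{1713}{-3045} + \frac{-7 + 40}{-4371} = \left(-1713\right) \left(- \frac{1}{3045}\right) + 33 \left(- \frac{1}{4371}\right) = \frac{571}{1015} - \frac{11}{1457} = \frac{820782}{1478855}$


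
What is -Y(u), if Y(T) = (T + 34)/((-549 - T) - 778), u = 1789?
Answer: 1823/3116 ≈ 0.58504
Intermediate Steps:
Y(T) = (34 + T)/(-1327 - T)
-Y(u) = -(-34 - 1*1789)/(1327 + 1789) = -(-34 - 1789)/3116 = -(-1823)/3116 = -1*(-1823/3116) = 1823/3116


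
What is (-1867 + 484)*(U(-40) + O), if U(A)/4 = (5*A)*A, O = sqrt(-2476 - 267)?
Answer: -44256000 - 1383*I*sqrt(2743) ≈ -4.4256e+7 - 72433.0*I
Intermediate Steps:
O = I*sqrt(2743) (O = sqrt(-2743) = I*sqrt(2743) ≈ 52.374*I)
U(A) = 20*A**2 (U(A) = 4*((5*A)*A) = 4*(5*A**2) = 20*A**2)
(-1867 + 484)*(U(-40) + O) = (-1867 + 484)*(20*(-40)**2 + I*sqrt(2743)) = -1383*(20*1600 + I*sqrt(2743)) = -1383*(32000 + I*sqrt(2743)) = -44256000 - 1383*I*sqrt(2743)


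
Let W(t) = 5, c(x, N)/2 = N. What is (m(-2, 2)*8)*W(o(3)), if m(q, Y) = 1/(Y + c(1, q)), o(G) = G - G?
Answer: -20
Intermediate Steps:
o(G) = 0
c(x, N) = 2*N
m(q, Y) = 1/(Y + 2*q)
(m(-2, 2)*8)*W(o(3)) = (8/(2 + 2*(-2)))*5 = (8/(2 - 4))*5 = (8/(-2))*5 = -½*8*5 = -4*5 = -20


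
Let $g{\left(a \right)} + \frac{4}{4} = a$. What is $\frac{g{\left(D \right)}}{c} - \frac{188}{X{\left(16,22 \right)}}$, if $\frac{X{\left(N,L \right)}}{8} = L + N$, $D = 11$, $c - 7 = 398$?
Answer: $- \frac{3655}{6156} \approx -0.59373$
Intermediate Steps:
$c = 405$ ($c = 7 + 398 = 405$)
$X{\left(N,L \right)} = 8 L + 8 N$ ($X{\left(N,L \right)} = 8 \left(L + N\right) = 8 L + 8 N$)
$g{\left(a \right)} = -1 + a$
$\frac{g{\left(D \right)}}{c} - \frac{188}{X{\left(16,22 \right)}} = \frac{-1 + 11}{405} - \frac{188}{8 \cdot 22 + 8 \cdot 16} = 10 \cdot \frac{1}{405} - \frac{188}{176 + 128} = \frac{2}{81} - \frac{188}{304} = \frac{2}{81} - \frac{47}{76} = - \frac{3655}{6156}$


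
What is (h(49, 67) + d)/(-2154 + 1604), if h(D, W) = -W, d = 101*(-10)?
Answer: 1077/550 ≈ 1.9582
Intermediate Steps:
d = -1010
(h(49, 67) + d)/(-2154 + 1604) = (-1*67 - 1010)/(-2154 + 1604) = (-67 - 1010)/(-550) = -1077*(-1/550) = 1077/550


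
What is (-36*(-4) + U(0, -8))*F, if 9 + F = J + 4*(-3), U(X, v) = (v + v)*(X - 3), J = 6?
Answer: -2880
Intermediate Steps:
U(X, v) = 2*v*(-3 + X) (U(X, v) = (2*v)*(-3 + X) = 2*v*(-3 + X))
F = -15 (F = -9 + (6 + 4*(-3)) = -9 + (6 - 12) = -9 - 6 = -15)
(-36*(-4) + U(0, -8))*F = (-36*(-4) + 2*(-8)*(-3 + 0))*(-15) = (144 + 2*(-8)*(-3))*(-15) = (144 + 48)*(-15) = 192*(-15) = -2880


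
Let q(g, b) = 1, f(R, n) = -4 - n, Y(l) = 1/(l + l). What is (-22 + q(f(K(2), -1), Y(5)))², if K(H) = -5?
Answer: 441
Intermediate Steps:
Y(l) = 1/(2*l)
(-22 + q(f(K(2), -1), Y(5)))² = (-22 + 1)² = (-21)² = 441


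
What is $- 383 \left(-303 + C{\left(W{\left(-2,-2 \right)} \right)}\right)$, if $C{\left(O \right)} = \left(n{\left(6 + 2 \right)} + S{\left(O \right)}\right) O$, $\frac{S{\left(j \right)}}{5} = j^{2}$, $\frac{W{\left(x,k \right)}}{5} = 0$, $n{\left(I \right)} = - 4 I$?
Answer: $116049$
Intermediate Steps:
$W{\left(x,k \right)} = 0$ ($W{\left(x,k \right)} = 5 \cdot 0 = 0$)
$S{\left(j \right)} = 5 j^{2}$
$C{\left(O \right)} = O \left(-32 + 5 O^{2}\right)$ ($C{\left(O \right)} = \left(- 4 \left(6 + 2\right) + 5 O^{2}\right) O = \left(\left(-4\right) 8 + 5 O^{2}\right) O = \left(-32 + 5 O^{2}\right) O = O \left(-32 + 5 O^{2}\right)$)
$- 383 \left(-303 + C{\left(W{\left(-2,-2 \right)} \right)}\right) = - 383 \left(-303 + 0 \left(-32 + 5 \cdot 0^{2}\right)\right) = - 383 \left(-303 + 0 \left(-32 + 5 \cdot 0\right)\right) = - 383 \left(-303 + 0 \left(-32 + 0\right)\right) = - 383 \left(-303 + 0 \left(-32\right)\right) = - 383 \left(-303 + 0\right) = \left(-383\right) \left(-303\right) = 116049$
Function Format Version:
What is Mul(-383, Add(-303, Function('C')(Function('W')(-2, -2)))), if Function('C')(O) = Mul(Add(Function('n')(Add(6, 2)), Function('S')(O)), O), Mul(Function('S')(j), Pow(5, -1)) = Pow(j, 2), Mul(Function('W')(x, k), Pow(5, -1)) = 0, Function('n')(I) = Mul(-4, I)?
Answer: 116049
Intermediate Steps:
Function('W')(x, k) = 0 (Function('W')(x, k) = Mul(5, 0) = 0)
Function('S')(j) = Mul(5, Pow(j, 2))
Function('C')(O) = Mul(O, Add(-32, Mul(5, Pow(O, 2)))) (Function('C')(O) = Mul(Add(Mul(-4, Add(6, 2)), Mul(5, Pow(O, 2))), O) = Mul(Add(Mul(-4, 8), Mul(5, Pow(O, 2))), O) = Mul(Add(-32, Mul(5, Pow(O, 2))), O) = Mul(O, Add(-32, Mul(5, Pow(O, 2)))))
Mul(-383, Add(-303, Function('C')(Function('W')(-2, -2)))) = Mul(-383, Add(-303, Mul(0, Add(-32, Mul(5, Pow(0, 2)))))) = Mul(-383, Add(-303, Mul(0, Add(-32, Mul(5, 0))))) = Mul(-383, Add(-303, Mul(0, Add(-32, 0)))) = Mul(-383, Add(-303, Mul(0, -32))) = Mul(-383, Add(-303, 0)) = Mul(-383, -303) = 116049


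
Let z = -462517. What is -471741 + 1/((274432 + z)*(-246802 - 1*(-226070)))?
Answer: -1839496580881019/3899378220 ≈ -4.7174e+5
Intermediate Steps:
-471741 + 1/((274432 + z)*(-246802 - 1*(-226070))) = -471741 + 1/((274432 - 462517)*(-246802 - 1*(-226070))) = -471741 + 1/((-188085)*(-246802 + 226070)) = -471741 - 1/188085/(-20732) = -471741 - 1/188085*(-1/20732) = -471741 + 1/3899378220 = -1839496580881019/3899378220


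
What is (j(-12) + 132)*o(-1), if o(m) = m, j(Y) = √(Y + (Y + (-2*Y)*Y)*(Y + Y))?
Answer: -132 - 2*√1797 ≈ -216.78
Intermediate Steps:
j(Y) = √(Y + 2*Y*(Y - 2*Y²)) (j(Y) = √(Y + (Y - 2*Y²)*(2*Y)) = √(Y + 2*Y*(Y - 2*Y²)))
(j(-12) + 132)*o(-1) = (√(-12*(1 - 4*(-12)² + 2*(-12))) + 132)*(-1) = (√(-12*(1 - 4*144 - 24)) + 132)*(-1) = (√(-12*(1 - 576 - 24)) + 132)*(-1) = (√(-12*(-599)) + 132)*(-1) = (√7188 + 132)*(-1) = (2*√1797 + 132)*(-1) = (132 + 2*√1797)*(-1) = -132 - 2*√1797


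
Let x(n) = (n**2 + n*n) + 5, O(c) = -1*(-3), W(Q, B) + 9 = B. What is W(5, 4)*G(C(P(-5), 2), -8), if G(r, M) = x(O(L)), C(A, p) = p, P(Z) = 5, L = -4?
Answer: -115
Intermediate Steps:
W(Q, B) = -9 + B
O(c) = 3
x(n) = 5 + 2*n**2 (x(n) = (n**2 + n**2) + 5 = 2*n**2 + 5 = 5 + 2*n**2)
G(r, M) = 23 (G(r, M) = 5 + 2*3**2 = 5 + 2*9 = 5 + 18 = 23)
W(5, 4)*G(C(P(-5), 2), -8) = (-9 + 4)*23 = -5*23 = -115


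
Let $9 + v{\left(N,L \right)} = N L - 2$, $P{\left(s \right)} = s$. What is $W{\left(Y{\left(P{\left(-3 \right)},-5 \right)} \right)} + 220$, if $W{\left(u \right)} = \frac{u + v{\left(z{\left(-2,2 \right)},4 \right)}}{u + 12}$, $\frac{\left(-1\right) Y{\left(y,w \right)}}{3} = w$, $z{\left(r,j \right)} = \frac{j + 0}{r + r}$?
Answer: $\frac{5942}{27} \approx 220.07$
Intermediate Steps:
$z{\left(r,j \right)} = \frac{j}{2 r}$
$Y{\left(y,w \right)} = - 3 w$
$v{\left(N,L \right)} = -11 + L N$ ($v{\left(N,L \right)} = -9 + \left(N L - 2\right) = -9 + \left(L N - 2\right) = -9 + \left(-2 + L N\right) = -11 + L N$)
$W{\left(u \right)} = \frac{-13 + u}{12 + u}$ ($W{\left(u \right)} = \frac{u - \left(11 - 4 \cdot \frac{1}{2} \cdot 2 \frac{1}{-2}\right)}{u + 12} = \frac{u - \left(11 - 4 \cdot \frac{1}{2} \cdot 2 \left(- \frac{1}{2}\right)\right)}{12 + u} = \frac{u + \left(-11 + 4 \left(- \frac{1}{2}\right)\right)}{12 + u} = \frac{u - 13}{12 + u} = \frac{-13 + u}{12 + u}$)
$W{\left(Y{\left(P{\left(-3 \right)},-5 \right)} \right)} + 220 = \frac{-13 - -15}{12 - -15} + 220 = \frac{-13 + 15}{12 + 15} + 220 = \frac{1}{27} \cdot 2 + 220 = \frac{2}{27} + 220 = \frac{5942}{27}$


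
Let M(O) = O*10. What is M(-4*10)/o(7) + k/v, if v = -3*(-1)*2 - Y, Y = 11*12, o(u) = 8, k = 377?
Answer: -6677/126 ≈ -52.992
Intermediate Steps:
Y = 132
M(O) = 10*O
v = -126 (v = -3*(-1)*2 - 1*132 = 3*2 - 132 = 6 - 132 = -126)
M(-4*10)/o(7) + k/v = (10*(-4*10))/8 + 377/(-126) = (10*(-40))*(⅛) + 377*(-1/126) = -400*⅛ - 377/126 = -50 - 377/126 = -6677/126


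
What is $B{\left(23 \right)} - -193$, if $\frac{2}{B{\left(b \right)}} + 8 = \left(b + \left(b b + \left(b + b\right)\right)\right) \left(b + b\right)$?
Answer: $\frac{2653751}{13750} \approx 193.0$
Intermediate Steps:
$B{\left(b \right)} = \frac{2}{-8 + 2 b \left(b^{2} + 3 b\right)}$ ($B{\left(b \right)} = \frac{2}{-8 + \left(b + \left(b b + \left(b + b\right)\right)\right) \left(b + b\right)} = \frac{2}{-8 + \left(b + \left(b^{2} + 2 b\right)\right) 2 b} = \frac{2}{-8 + \left(b^{2} + 3 b\right) 2 b} = \frac{2}{-8 + 2 b \left(b^{2} + 3 b\right)}$)
$B{\left(23 \right)} - -193 = \frac{1}{-4 + 23^{3} + 3 \cdot 23^{2}} - -193 = \frac{1}{-4 + 12167 + 3 \cdot 529} + 193 = \frac{1}{-4 + 12167 + 1587} + 193 = \frac{1}{13750} + 193 = \frac{2653751}{13750}$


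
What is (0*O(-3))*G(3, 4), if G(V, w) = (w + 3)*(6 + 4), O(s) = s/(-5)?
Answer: 0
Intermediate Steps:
O(s) = -s/5 (O(s) = s*(-⅕) = -s/5)
G(V, w) = 30 + 10*w (G(V, w) = (3 + w)*10 = 30 + 10*w)
(0*O(-3))*G(3, 4) = (0*(-⅕*(-3)))*(30 + 10*4) = (0*(⅗))*(30 + 40) = 0*70 = 0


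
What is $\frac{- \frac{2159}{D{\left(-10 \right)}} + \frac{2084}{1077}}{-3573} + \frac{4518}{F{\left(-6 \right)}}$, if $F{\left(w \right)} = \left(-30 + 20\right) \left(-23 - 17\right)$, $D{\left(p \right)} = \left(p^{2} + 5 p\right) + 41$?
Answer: $\frac{791481505649}{70035802200} \approx 11.301$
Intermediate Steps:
$D{\left(p \right)} = 41 + p^{2} + 5 p$
$F{\left(w \right)} = 400$ ($F{\left(w \right)} = \left(-10\right) \left(-40\right) = 400$)
$\frac{- \frac{2159}{D{\left(-10 \right)}} + \frac{2084}{1077}}{-3573} + \frac{4518}{F{\left(-6 \right)}} = \frac{- \frac{2159}{41 + \left(-10\right)^{2} + 5 \left(-10\right)} + \frac{2084}{1077}}{-3573} + \frac{4518}{400} = \left(- \frac{2159}{41 + 100 - 50} + 2084 \cdot \frac{1}{1077}\right) \left(- \frac{1}{3573}\right) + 4518 \cdot \frac{1}{400} = \left(- \frac{2159}{91} + \frac{2084}{1077}\right) \left(- \frac{1}{3573}\right) + \frac{2259}{200} = \left(- \frac{2135599}{98007}\right) \left(- \frac{1}{3573}\right) + \frac{2259}{200} = \frac{2135599}{350179011} + \frac{2259}{200} = \frac{791481505649}{70035802200}$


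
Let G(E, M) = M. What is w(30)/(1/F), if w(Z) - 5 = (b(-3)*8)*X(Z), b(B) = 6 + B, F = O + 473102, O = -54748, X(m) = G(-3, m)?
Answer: 303306650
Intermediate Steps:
X(m) = m
F = 418354 (F = -54748 + 473102 = 418354)
w(Z) = 5 + 24*Z (w(Z) = 5 + ((6 - 3)*8)*Z = 5 + (3*8)*Z = 5 + 24*Z)
w(30)/(1/F) = (5 + 24*30)/(1/418354) = (5 + 720)/(1/418354) = 725*418354 = 303306650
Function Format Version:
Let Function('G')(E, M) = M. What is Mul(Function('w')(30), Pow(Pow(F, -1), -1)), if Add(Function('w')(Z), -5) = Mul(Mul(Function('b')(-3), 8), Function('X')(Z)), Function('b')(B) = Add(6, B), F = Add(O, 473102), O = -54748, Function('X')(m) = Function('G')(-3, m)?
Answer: 303306650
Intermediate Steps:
Function('X')(m) = m
F = 418354 (F = Add(-54748, 473102) = 418354)
Function('w')(Z) = Add(5, Mul(24, Z)) (Function('w')(Z) = Add(5, Mul(Mul(Add(6, -3), 8), Z)) = Add(5, Mul(Mul(3, 8), Z)) = Add(5, Mul(24, Z)))
Mul(Function('w')(30), Pow(Pow(F, -1), -1)) = Mul(Add(5, Mul(24, 30)), Pow(Pow(418354, -1), -1)) = Mul(Add(5, 720), Pow(Rational(1, 418354), -1)) = Mul(725, 418354) = 303306650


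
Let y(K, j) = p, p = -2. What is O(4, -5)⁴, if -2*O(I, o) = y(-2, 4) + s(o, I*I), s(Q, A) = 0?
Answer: 1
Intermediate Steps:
y(K, j) = -2
O(I, o) = 1 (O(I, o) = -(-2 + 0)/2 = -½*(-2) = 1)
O(4, -5)⁴ = 1⁴ = 1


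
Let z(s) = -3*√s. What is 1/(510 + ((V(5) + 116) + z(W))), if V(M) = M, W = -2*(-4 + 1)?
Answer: 631/398107 + 3*√6/398107 ≈ 0.0016035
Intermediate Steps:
W = 6 (W = -2*(-3) = 6)
1/(510 + ((V(5) + 116) + z(W))) = 1/(510 + ((5 + 116) - 3*√6)) = 1/(510 + (121 - 3*√6)) = 1/(631 - 3*√6)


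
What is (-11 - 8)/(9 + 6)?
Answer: -19/15 ≈ -1.2667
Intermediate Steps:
(-11 - 8)/(9 + 6) = -19/15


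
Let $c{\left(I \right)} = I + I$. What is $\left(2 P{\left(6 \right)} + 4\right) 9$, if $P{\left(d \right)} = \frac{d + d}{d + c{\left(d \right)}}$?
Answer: $48$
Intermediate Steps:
$c{\left(I \right)} = 2 I$
$P{\left(d \right)} = \frac{2}{3}$ ($P{\left(d \right)} = \frac{d + d}{d + 2 d} = \frac{2 d}{3 d} = 2 d \frac{1}{3 d} = \frac{2}{3}$)
$\left(2 P{\left(6 \right)} + 4\right) 9 = \left(2 \cdot \frac{2}{3} + 4\right) 9 = \left(\frac{4}{3} + 4\right) 9 = \frac{16}{3} \cdot 9 = 48$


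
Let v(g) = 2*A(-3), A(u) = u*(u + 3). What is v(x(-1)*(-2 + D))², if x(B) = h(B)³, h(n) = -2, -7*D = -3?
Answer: 0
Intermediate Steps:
D = 3/7 (D = -⅐*(-3) = 3/7 ≈ 0.42857)
x(B) = -8 (x(B) = (-2)³ = -8)
A(u) = u*(3 + u)
v(g) = 0 (v(g) = 2*(-3*(3 - 3)) = 2*(-3*0) = 2*0 = 0)
v(x(-1)*(-2 + D))² = 0² = 0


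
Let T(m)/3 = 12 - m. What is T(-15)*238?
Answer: 19278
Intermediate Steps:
T(m) = 36 - 3*m (T(m) = 3*(12 - m) = 36 - 3*m)
T(-15)*238 = (36 - 3*(-15))*238 = (36 + 45)*238 = 81*238 = 19278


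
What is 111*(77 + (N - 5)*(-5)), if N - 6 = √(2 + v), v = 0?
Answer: 7992 - 555*√2 ≈ 7207.1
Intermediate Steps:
N = 6 + √2 (N = 6 + √(2 + 0) = 6 + √2 ≈ 7.4142)
111*(77 + (N - 5)*(-5)) = 111*(77 + ((6 + √2) - 5)*(-5)) = 111*(77 + (1 + √2)*(-5)) = 111*(77 + (-5 - 5*√2)) = 111*(72 - 5*√2) = 7992 - 555*√2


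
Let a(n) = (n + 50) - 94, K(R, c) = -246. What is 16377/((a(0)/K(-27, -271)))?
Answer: 2014371/22 ≈ 91562.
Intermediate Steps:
a(n) = -44 + n (a(n) = (50 + n) - 94 = -44 + n)
16377/((a(0)/K(-27, -271))) = 16377/(((-44 + 0)/(-246))) = 16377/((-44*(-1/246))) = 16377/(22/123) = 16377*(123/22) = 2014371/22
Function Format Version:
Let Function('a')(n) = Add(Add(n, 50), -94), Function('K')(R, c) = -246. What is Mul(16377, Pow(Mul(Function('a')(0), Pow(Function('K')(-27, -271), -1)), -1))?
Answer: Rational(2014371, 22) ≈ 91562.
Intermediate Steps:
Function('a')(n) = Add(-44, n) (Function('a')(n) = Add(Add(50, n), -94) = Add(-44, n))
Mul(16377, Pow(Mul(Function('a')(0), Pow(Function('K')(-27, -271), -1)), -1)) = Mul(16377, Pow(Mul(Add(-44, 0), Pow(-246, -1)), -1)) = Mul(16377, Pow(Mul(-44, Rational(-1, 246)), -1)) = Mul(16377, Pow(Rational(22, 123), -1)) = Mul(16377, Rational(123, 22)) = Rational(2014371, 22)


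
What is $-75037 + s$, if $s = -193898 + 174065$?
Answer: $-94870$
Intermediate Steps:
$s = -19833$
$-75037 + s = -75037 - 19833 = -94870$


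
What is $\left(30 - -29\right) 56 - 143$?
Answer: $3161$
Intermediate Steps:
$\left(30 - -29\right) 56 - 143 = \left(30 + 29\right) 56 - 143 = 59 \cdot 56 - 143 = 3304 - 143 = 3161$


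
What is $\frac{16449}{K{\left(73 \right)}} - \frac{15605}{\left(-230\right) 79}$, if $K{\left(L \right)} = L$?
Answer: $\frac{60003499}{265282} \approx 226.19$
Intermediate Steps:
$\frac{16449}{K{\left(73 \right)}} - \frac{15605}{\left(-230\right) 79} = \frac{16449}{73} - \frac{15605}{\left(-230\right) 79} = 16449 \cdot \frac{1}{73} - \frac{15605}{-18170} = \frac{16449}{73} - - \frac{3121}{3634} = \frac{16449}{73} + \frac{3121}{3634} = \frac{60003499}{265282}$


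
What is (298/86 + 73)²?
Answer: 10810944/1849 ≈ 5846.9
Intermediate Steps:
(298/86 + 73)² = (298*(1/86) + 73)² = (149/43 + 73)² = (3288/43)² = 10810944/1849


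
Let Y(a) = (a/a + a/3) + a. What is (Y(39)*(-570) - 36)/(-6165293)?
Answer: 30246/6165293 ≈ 0.0049058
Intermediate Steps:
Y(a) = 1 + 4*a/3 (Y(a) = (1 + a*(⅓)) + a = (1 + a/3) + a = 1 + 4*a/3)
(Y(39)*(-570) - 36)/(-6165293) = ((1 + (4/3)*39)*(-570) - 36)/(-6165293) = ((1 + 52)*(-570) - 36)*(-1/6165293) = (53*(-570) - 36)*(-1/6165293) = (-30210 - 36)*(-1/6165293) = -30246*(-1/6165293) = 30246/6165293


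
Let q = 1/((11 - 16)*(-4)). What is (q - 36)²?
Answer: 516961/400 ≈ 1292.4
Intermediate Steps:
q = 1/20 (q = 1/(-5*(-4)) = 1/20 ≈ 0.050000)
(q - 36)² = (1/20 - 36)² = (-719/20)² = 516961/400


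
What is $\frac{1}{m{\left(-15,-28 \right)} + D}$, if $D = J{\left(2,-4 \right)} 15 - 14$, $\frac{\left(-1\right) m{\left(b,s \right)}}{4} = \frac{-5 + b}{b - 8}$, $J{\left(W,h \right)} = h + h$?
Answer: $- \frac{23}{3162} \approx -0.0072739$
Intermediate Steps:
$J{\left(W,h \right)} = 2 h$
$m{\left(b,s \right)} = - \frac{4 \left(-5 + b\right)}{-8 + b}$ ($m{\left(b,s \right)} = - 4 \frac{-5 + b}{b - 8} = - 4 \frac{-5 + b}{-8 + b} = - \frac{4 \left(-5 + b\right)}{-8 + b}$)
$D = -134$ ($D = 2 \left(-4\right) 15 - 14 = \left(-8\right) 15 - 14 = -120 - 14 = -134$)
$\frac{1}{m{\left(-15,-28 \right)} + D} = \frac{1}{\frac{4 \left(5 - -15\right)}{-8 - 15} - 134} = \frac{1}{\frac{4 \left(5 + 15\right)}{-23} - 134} = \frac{1}{4 \left(- \frac{1}{23}\right) 20 - 134} = \frac{1}{- \frac{80}{23} - 134} = \frac{1}{- \frac{3162}{23}} = - \frac{23}{3162}$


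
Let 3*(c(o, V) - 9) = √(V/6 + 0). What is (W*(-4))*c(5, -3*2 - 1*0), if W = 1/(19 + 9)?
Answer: -9/7 - I/21 ≈ -1.2857 - 0.047619*I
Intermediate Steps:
W = 1/28 ≈ 0.035714
c(o, V) = 9 + √6*√V/18 (c(o, V) = 9 + √(V/6 + 0)/3 = 9 + √(V/6)/3 = 9 + (√6*√V/6)/3 = 9 + √6*√V/18)
(W*(-4))*c(5, -3*2 - 1*0) = ((1/28)*(-4))*(9 + √6*√(-3*2 - 1*0)/18) = -(9 + √6*√(-6 + 0)/18)/7 = -(9 + √6*√(-6)/18)/7 = -(9 + √6*(I*√6)/18)/7 = -(9 + I/3)/7 = -9/7 - I/21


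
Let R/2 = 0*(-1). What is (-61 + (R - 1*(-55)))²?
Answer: 36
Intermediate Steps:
R = 0 (R = 2*(0*(-1)) = 2*0 = 0)
(-61 + (R - 1*(-55)))² = (-61 + (0 - 1*(-55)))² = (-61 + (0 + 55))² = (-61 + 55)² = (-6)² = 36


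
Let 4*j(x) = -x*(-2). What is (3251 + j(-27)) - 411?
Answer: 5653/2 ≈ 2826.5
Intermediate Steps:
j(x) = x/2 (j(x) = (-x*(-2))/4 = (2*x)/4 = x/2)
(3251 + j(-27)) - 411 = (3251 + (½)*(-27)) - 411 = (3251 - 27/2) - 411 = 6475/2 - 411 = 5653/2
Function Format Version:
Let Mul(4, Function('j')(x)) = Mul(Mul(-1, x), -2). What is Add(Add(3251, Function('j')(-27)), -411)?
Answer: Rational(5653, 2) ≈ 2826.5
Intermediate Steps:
Function('j')(x) = Mul(Rational(1, 2), x) (Function('j')(x) = Mul(Rational(1, 4), Mul(Mul(-1, x), -2)) = Mul(Rational(1, 4), Mul(2, x)) = Mul(Rational(1, 2), x))
Add(Add(3251, Function('j')(-27)), -411) = Add(Add(3251, Mul(Rational(1, 2), -27)), -411) = Add(Add(3251, Rational(-27, 2)), -411) = Add(Rational(6475, 2), -411) = Rational(5653, 2)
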